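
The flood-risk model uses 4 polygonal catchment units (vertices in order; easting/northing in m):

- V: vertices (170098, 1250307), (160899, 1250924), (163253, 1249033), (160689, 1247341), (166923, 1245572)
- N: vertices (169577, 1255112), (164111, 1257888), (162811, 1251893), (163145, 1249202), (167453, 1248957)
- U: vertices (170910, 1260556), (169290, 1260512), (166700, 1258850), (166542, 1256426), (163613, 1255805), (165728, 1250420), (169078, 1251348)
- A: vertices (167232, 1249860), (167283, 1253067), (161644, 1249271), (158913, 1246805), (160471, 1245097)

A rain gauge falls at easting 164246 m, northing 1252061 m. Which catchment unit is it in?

N

Cast a ray rightward from (164246, 1252061). For each polygon, the edges (by vertex number in listed order) whose endpoints lie on opposite sides of northing = 1252061, where each meets that height, and whether that is right or left of the point:
V: no edge straddles that height → 0 crossings.
N: 2–3 at easting≈162847.4 (left), 5–1 at easting≈168524.1 (right) → 1 crossing.
U: 5–6 at easting≈165083.5 (right), 7–1 at easting≈169219.9 (right) → 2 crossings.
A: 1–2 at easting≈167267.0 (right), 2–3 at easting≈165788.6 (right) → 2 crossings.
Only N has an odd count, so the point is inside N.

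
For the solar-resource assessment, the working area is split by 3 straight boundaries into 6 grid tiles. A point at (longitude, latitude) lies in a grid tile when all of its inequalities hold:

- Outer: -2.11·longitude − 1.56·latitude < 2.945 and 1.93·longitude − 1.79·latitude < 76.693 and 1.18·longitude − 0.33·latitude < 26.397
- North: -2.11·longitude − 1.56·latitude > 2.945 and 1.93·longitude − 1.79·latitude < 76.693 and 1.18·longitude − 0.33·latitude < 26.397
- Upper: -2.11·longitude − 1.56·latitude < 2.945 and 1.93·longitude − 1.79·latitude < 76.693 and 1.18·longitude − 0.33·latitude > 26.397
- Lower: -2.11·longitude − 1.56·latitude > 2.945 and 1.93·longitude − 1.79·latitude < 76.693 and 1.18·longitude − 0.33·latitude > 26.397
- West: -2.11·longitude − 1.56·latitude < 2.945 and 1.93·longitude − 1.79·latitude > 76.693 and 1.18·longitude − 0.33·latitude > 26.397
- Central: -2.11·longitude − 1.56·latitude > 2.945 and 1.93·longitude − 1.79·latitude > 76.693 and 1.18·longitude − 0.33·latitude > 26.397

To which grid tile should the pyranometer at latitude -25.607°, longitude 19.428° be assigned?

West

-2.11·19.428 − 1.56·-25.607 = -1.046, which is < 2.945
1.93·19.428 − 1.79·-25.607 = 83.333, which is > 76.693
1.18·19.428 − 0.33·-25.607 = 31.375, which is > 26.397
This sign pattern matches West.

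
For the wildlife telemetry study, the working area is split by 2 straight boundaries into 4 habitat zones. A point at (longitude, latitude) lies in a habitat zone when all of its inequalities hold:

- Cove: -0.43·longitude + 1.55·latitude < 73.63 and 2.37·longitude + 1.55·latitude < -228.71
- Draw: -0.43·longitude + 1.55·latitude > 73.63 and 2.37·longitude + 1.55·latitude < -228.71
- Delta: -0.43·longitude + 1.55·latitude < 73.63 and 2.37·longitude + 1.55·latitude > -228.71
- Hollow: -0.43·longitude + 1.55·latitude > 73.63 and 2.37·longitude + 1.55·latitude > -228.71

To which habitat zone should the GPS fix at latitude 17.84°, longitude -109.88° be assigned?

Draw

-0.43·-109.88 + 1.55·17.84 = 74.900, which is > 73.63
2.37·-109.88 + 1.55·17.84 = -232.764, which is < -228.71
This sign pattern matches Draw.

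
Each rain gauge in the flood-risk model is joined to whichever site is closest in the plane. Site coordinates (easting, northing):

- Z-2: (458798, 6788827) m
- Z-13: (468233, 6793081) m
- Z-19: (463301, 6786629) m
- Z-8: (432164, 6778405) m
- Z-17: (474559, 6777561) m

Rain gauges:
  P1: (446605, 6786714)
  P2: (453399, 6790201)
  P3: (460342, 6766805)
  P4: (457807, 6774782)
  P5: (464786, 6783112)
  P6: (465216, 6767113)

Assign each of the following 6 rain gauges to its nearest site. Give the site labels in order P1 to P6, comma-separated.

P1 → Z-2 (d²=153134018.00)
P2 → Z-2 (d²=31037077.00)
P3 → Z-17 (d²=317814625.00)
P4 → Z-19 (d²=170535445.00)
P5 → Z-19 (d²=14574514.00)
P6 → Z-17 (d²=196452353.00)

Z-2, Z-2, Z-17, Z-19, Z-19, Z-17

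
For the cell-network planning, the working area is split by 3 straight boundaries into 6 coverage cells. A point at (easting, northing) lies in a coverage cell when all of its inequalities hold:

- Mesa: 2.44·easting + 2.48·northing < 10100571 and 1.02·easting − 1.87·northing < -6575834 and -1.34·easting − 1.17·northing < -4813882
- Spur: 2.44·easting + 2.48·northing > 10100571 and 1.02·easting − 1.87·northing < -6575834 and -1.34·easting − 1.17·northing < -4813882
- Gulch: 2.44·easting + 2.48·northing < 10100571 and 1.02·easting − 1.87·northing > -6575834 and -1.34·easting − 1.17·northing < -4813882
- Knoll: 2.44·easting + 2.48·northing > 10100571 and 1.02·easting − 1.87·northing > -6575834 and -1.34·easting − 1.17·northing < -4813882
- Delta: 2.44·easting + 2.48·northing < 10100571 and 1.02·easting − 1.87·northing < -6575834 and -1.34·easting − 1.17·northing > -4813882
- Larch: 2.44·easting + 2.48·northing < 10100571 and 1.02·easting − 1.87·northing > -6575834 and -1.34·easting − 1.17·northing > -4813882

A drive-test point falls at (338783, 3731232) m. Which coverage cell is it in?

2.44·338783 + 2.48·3731232 = 10080085.880, which is < 10100571
1.02·338783 − 1.87·3731232 = -6631845.180, which is < -6575834
-1.34·338783 − 1.17·3731232 = -4819510.660, which is < -4813882
This sign pattern matches Mesa.

Mesa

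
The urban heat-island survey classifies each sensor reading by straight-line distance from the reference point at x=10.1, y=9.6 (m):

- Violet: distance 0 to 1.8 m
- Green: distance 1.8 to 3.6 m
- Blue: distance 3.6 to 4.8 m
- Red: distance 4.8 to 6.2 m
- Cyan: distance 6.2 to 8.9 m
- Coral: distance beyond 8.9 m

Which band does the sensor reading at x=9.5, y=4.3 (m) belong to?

Red

Distance = √((9.5−10.1)² + (4.3−9.6)²) = √(0.360 + 28.090) = 5.334 m.
4.8 ≤ 5.334 < 6.2 → Red.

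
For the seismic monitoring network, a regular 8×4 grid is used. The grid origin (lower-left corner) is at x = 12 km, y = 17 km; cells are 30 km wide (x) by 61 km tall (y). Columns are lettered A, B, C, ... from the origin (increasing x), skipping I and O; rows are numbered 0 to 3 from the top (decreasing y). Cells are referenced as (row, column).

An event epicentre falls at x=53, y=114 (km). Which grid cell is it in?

Column index: ⌊(53 − 12) / 30⌋ = ⌊1.367⌋ = 1 → column B
Row offset from origin: ⌊(114 − 17) / 61⌋ = ⌊1.590⌋ = 1 → row 2 (counted from top)

(2, B)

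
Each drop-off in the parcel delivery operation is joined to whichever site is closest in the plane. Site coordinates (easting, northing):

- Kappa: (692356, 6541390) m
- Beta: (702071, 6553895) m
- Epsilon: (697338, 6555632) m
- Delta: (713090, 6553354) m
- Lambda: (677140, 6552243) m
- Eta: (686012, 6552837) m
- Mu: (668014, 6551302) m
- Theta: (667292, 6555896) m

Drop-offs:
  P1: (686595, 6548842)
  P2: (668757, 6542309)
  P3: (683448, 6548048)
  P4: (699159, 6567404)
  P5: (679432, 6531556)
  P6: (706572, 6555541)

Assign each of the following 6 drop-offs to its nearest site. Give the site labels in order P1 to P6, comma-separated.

P1 → Eta (d²=16299914.00)
P2 → Mu (d²=81426098.00)
P3 → Eta (d²=29508617.00)
P4 → Epsilon (d²=141896025.00)
P5 → Kappa (d²=263737332.00)
P6 → Beta (d²=22968317.00)

Eta, Mu, Eta, Epsilon, Kappa, Beta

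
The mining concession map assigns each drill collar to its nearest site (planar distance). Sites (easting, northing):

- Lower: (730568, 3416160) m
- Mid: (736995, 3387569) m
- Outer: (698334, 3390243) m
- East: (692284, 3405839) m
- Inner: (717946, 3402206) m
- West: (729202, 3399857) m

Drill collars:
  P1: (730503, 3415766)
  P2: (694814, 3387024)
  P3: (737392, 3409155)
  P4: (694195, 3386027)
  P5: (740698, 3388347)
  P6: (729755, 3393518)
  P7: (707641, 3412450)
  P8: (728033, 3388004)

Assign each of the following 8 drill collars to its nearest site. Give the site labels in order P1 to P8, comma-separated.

Lower, Outer, Lower, Outer, Mid, West, Inner, Mid

P1 → Lower (d²=159461.00)
P2 → Outer (d²=22752361.00)
P3 → Lower (d²=95637001.00)
P4 → Outer (d²=34905977.00)
P5 → Mid (d²=14317493.00)
P6 → West (d²=40488730.00)
P7 → Inner (d²=211132561.00)
P8 → Mid (d²=80506669.00)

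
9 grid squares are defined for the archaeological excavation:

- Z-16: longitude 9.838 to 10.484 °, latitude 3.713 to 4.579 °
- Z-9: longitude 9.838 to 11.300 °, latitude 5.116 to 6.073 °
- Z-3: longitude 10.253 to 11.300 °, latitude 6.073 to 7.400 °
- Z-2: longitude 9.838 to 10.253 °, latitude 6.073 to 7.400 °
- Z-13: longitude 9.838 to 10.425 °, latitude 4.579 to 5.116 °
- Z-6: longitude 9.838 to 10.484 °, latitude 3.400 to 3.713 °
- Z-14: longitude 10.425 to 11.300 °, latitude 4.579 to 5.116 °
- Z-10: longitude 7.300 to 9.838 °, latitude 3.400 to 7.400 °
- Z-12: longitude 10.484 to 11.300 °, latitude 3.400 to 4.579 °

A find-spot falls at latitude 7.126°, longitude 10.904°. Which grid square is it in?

Z-3

The point has longitude = 10.904 and latitude = 7.126.
Only Z-3 satisfies 10.253 ≤ longitude ≤ 11.300 and 6.073 ≤ latitude ≤ 7.400.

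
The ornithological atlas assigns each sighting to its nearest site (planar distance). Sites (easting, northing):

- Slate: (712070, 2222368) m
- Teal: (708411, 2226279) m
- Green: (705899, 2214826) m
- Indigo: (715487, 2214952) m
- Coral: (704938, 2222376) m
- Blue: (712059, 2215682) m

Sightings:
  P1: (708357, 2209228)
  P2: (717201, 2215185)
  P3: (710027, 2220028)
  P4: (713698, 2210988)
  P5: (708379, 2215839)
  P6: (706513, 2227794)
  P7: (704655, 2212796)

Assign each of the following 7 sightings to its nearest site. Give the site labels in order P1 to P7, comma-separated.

Green, Indigo, Slate, Indigo, Green, Teal, Green

P1 → Green (d²=37379368.00)
P2 → Indigo (d²=2992085.00)
P3 → Slate (d²=9649449.00)
P4 → Indigo (d²=18913817.00)
P5 → Green (d²=7176569.00)
P6 → Teal (d²=5897629.00)
P7 → Green (d²=5668436.00)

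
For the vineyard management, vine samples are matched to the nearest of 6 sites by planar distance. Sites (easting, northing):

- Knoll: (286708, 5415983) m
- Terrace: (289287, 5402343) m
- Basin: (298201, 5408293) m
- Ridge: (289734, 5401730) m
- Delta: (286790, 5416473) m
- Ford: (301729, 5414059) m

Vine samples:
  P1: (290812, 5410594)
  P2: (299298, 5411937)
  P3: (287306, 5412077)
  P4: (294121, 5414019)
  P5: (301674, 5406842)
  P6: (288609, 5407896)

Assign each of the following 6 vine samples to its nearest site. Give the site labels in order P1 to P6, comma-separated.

Knoll, Ford, Knoll, Basin, Basin, Terrace

P1 → Knoll (d²=45884137.00)
P2 → Ford (d²=10412645.00)
P3 → Knoll (d²=15614440.00)
P4 → Basin (d²=49433476.00)
P5 → Basin (d²=14167130.00)
P6 → Terrace (d²=31295493.00)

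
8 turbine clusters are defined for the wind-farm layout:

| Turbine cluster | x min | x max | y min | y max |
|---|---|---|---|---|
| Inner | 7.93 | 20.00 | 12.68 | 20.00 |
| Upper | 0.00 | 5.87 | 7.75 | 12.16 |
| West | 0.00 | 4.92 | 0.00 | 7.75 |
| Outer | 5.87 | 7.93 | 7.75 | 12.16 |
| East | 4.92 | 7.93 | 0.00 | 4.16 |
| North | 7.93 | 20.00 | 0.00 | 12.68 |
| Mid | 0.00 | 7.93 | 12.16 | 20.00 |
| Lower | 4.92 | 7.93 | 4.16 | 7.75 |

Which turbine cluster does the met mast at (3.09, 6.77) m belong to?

West

The point has x = 3.09 and y = 6.77.
Only West satisfies 0.00 ≤ x ≤ 4.92 and 0.00 ≤ y ≤ 7.75.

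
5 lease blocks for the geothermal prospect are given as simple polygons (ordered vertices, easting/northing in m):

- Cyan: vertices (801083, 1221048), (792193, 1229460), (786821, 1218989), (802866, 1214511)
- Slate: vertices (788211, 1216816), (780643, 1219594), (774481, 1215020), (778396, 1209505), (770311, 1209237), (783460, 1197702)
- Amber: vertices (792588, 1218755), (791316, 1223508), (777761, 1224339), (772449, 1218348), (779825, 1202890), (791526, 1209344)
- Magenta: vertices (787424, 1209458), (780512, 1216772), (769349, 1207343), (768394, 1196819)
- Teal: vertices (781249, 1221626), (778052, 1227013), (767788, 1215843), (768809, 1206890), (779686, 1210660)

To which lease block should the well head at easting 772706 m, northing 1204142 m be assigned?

Magenta

Cast a ray rightward from (772706, 1204142). For each polygon, the edges (by vertex number in listed order) whose endpoints lie on opposite sides of northing = 1204142, where each meets that height, and whether that is right or left of the point:
Cyan: no edge straddles that height → 0 crossings.
Slate: 5–6 at easting≈776118.9 (right), 6–1 at easting≈785060.7 (right) → 2 crossings.
Amber: 4–5 at easting≈779227.6 (right), 5–6 at easting≈782094.9 (right) → 2 crossings.
Magenta: 3–4 at easting≈769058.5 (left), 4–1 at easting≈779419.9 (right) → 1 crossing.
Teal: no edge straddles that height → 0 crossings.
Only Magenta has an odd count, so the point is inside Magenta.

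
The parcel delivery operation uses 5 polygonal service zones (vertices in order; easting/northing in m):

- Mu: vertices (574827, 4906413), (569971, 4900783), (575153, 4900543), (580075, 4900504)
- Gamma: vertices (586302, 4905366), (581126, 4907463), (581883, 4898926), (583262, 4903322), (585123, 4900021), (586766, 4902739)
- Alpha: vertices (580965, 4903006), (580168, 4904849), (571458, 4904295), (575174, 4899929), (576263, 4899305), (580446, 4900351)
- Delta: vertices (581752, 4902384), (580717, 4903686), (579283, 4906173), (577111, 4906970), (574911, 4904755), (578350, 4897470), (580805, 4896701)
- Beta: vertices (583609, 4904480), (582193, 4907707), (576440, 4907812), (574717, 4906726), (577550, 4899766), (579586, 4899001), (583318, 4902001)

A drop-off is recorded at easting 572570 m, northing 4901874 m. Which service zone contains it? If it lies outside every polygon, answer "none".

Cast a ray rightward from (572570, 4901874). For each polygon, the edges (by vertex number in listed order) whose endpoints lie on opposite sides of northing = 4901874, where each meets that height, and whether that is right or left of the point:
Mu: 1–2 at easting≈570912.0 (left), 4–1 at easting≈578858.3 (right) → 1 crossing.
Gamma: 2–3 at easting≈581621.6 (right), 3–4 at easting≈582807.8 (right), 4–5 at easting≈584078.3 (right), 5–6 at easting≈586243.1 (right) → 4 crossings.
Alpha: 3–4 at easting≈573518.6 (right), 6–1 at easting≈580743.7 (right) → 2 crossings.
Delta: 5–6 at easting≈576271.0 (right), 7–1 at easting≈581667.0 (right) → 2 crossings.
Beta: 4–5 at easting≈576692.0 (right), 6–7 at easting≈583160.0 (right) → 2 crossings.
Only Mu has an odd count, so the point is inside Mu.

Mu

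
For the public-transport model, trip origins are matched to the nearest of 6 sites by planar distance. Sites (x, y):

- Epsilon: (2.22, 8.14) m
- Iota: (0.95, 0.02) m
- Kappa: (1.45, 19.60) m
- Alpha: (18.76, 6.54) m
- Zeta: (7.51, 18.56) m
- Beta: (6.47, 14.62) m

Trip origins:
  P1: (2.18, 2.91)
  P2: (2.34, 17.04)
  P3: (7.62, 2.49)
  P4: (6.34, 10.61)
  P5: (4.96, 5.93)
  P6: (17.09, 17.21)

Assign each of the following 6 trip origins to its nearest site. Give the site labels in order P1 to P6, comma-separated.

P1 → Iota (d²=9.87)
P2 → Kappa (d²=7.35)
P3 → Iota (d²=50.59)
P4 → Beta (d²=16.10)
P5 → Epsilon (d²=12.39)
P6 → Zeta (d²=93.60)

Iota, Kappa, Iota, Beta, Epsilon, Zeta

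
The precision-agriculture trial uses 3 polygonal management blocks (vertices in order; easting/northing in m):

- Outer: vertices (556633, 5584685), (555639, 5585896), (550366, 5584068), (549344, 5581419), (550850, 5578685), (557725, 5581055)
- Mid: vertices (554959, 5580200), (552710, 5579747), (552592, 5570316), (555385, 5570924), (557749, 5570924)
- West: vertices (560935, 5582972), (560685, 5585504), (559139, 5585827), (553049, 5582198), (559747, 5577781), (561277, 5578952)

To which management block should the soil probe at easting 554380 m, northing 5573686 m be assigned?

Mid

Cast a ray rightward from (554380, 5573686). For each polygon, the edges (by vertex number in listed order) whose endpoints lie on opposite sides of northing = 5573686, where each meets that height, and whether that is right or left of the point:
Outer: no edge straddles that height → 0 crossings.
Mid: 2–3 at easting≈552634.2 (left), 5–1 at easting≈556918.3 (right) → 1 crossing.
West: no edge straddles that height → 0 crossings.
Only Mid has an odd count, so the point is inside Mid.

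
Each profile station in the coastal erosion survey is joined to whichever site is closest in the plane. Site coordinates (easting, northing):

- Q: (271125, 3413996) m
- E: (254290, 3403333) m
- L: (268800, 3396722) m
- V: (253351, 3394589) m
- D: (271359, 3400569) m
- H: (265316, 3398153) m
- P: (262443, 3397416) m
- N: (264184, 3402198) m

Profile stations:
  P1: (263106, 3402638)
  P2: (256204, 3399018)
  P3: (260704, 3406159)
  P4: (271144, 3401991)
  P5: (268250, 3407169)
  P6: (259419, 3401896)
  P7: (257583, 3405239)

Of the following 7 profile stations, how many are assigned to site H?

P1 → N
P2 → E
P3 → N
P4 → D
P5 → N
P6 → N
P7 → E
0 of the 7 go to H.

0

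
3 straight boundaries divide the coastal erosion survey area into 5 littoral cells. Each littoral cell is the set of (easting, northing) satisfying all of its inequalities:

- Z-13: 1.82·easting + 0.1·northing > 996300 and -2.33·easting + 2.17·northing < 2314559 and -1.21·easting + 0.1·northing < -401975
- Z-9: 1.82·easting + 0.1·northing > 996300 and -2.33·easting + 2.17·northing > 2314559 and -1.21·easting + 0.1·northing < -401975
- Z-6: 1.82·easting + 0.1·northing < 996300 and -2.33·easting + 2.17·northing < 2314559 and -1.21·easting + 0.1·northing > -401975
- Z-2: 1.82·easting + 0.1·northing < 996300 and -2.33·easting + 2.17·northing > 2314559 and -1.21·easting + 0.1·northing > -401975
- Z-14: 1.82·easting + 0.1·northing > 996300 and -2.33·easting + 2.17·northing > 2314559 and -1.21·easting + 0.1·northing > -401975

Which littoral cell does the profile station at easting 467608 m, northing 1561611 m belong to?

Z-13

1.82·467608 + 0.1·1561611 = 1007207.660, which is > 996300
-2.33·467608 + 2.17·1561611 = 2299169.230, which is < 2314559
-1.21·467608 + 0.1·1561611 = -409644.580, which is < -401975
This sign pattern matches Z-13.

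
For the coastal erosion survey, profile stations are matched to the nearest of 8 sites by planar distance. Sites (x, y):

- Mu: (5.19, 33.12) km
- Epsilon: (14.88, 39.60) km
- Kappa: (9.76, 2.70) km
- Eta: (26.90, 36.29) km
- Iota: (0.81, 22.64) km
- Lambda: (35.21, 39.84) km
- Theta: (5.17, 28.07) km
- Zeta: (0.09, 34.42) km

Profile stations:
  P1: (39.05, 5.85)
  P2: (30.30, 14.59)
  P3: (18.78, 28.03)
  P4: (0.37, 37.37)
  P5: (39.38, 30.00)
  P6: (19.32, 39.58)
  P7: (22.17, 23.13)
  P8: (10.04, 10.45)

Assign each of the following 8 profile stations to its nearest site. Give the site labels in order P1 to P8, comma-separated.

P1 → Kappa (d²=867.83)
P2 → Eta (d²=482.45)
P3 → Eta (d²=134.16)
P4 → Zeta (d²=8.78)
P5 → Lambda (d²=114.21)
P6 → Epsilon (d²=19.71)
P7 → Eta (d²=195.56)
P8 → Kappa (d²=60.14)

Kappa, Eta, Eta, Zeta, Lambda, Epsilon, Eta, Kappa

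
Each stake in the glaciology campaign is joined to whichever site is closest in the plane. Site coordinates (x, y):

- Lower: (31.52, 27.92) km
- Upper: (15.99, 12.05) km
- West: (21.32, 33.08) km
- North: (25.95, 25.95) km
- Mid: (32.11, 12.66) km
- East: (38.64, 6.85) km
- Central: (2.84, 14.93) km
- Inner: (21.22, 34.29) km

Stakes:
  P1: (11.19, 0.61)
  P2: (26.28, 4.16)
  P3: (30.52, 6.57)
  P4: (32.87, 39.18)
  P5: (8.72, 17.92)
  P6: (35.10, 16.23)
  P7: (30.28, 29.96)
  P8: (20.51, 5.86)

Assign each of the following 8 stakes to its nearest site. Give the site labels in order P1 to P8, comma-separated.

P1 → Upper (d²=153.91)
P2 → Mid (d²=106.24)
P3 → Mid (d²=39.62)
P4 → Lower (d²=128.61)
P5 → Central (d²=43.51)
P6 → Mid (d²=21.69)
P7 → Lower (d²=5.70)
P8 → Upper (d²=58.75)

Upper, Mid, Mid, Lower, Central, Mid, Lower, Upper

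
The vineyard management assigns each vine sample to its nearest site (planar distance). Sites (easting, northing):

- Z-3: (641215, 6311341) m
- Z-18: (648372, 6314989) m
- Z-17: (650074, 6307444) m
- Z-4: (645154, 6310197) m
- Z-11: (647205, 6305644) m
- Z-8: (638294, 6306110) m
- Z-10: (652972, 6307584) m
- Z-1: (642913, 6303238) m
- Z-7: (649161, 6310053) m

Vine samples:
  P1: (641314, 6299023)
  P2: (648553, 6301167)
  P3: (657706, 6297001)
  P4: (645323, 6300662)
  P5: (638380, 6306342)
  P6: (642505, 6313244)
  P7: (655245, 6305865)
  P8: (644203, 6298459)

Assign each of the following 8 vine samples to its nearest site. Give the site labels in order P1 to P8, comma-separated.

Z-1, Z-11, Z-10, Z-1, Z-8, Z-3, Z-10, Z-1

P1 → Z-1 (d²=20323026.00)
P2 → Z-11 (d²=21860633.00)
P3 → Z-10 (d²=134410645.00)
P4 → Z-1 (d²=12443876.00)
P5 → Z-8 (d²=61220.00)
P6 → Z-3 (d²=5285509.00)
P7 → Z-10 (d²=8121490.00)
P8 → Z-1 (d²=24502941.00)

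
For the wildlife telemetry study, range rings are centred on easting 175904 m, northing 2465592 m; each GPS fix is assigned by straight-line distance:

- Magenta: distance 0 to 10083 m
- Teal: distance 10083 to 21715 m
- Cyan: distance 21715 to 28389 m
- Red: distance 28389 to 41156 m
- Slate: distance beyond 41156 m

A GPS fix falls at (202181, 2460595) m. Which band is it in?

Distance = √((202181−175904)² + (2460595−2465592)²) = √(690480729.000 + 24970009.000) = 26747.911 m.
21715 ≤ 26747.911 < 28389 → Cyan.

Cyan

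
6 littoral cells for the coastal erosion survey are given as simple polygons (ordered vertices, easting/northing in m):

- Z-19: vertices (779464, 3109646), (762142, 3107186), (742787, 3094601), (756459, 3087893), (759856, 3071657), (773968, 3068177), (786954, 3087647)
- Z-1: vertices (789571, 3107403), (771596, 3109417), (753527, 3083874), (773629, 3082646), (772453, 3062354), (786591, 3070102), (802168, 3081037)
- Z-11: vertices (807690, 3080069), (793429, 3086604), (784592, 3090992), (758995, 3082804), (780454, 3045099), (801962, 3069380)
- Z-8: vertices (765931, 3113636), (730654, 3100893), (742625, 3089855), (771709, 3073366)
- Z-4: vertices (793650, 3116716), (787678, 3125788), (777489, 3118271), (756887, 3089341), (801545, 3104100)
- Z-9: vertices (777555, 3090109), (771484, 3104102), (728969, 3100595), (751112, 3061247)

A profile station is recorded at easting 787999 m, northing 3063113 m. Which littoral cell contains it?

Z-11

Cast a ray rightward from (787999, 3063113). For each polygon, the edges (by vertex number in listed order) whose endpoints lie on opposite sides of northing = 3063113, where each meets that height, and whether that is right or left of the point:
Z-19: no edge straddles that height → 0 crossings.
Z-1: 4–5 at easting≈772497.0 (left), 5–6 at easting≈773838.0 (left) → 0 crossings.
Z-11: 4–5 at easting≈770201.7 (left), 5–6 at easting≈796410.7 (right) → 1 crossing.
Z-8: no edge straddles that height → 0 crossings.
Z-4: no edge straddles that height → 0 crossings.
Z-9: 3–4 at easting≈750061.9 (left), 4–1 at easting≈752821.6 (left) → 0 crossings.
Only Z-11 has an odd count, so the point is inside Z-11.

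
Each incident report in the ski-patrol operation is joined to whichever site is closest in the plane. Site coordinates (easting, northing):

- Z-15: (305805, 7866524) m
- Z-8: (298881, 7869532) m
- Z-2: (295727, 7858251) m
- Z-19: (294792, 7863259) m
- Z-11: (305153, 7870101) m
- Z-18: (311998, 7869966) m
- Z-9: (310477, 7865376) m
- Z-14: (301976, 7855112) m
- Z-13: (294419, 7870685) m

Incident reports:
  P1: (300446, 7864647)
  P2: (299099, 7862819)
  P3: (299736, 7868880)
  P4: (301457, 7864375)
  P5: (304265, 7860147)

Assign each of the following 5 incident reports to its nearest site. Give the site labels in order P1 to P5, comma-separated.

Z-8, Z-19, Z-8, Z-15, Z-14

P1 → Z-8 (d²=26312450.00)
P2 → Z-19 (d²=18743849.00)
P3 → Z-8 (d²=1156129.00)
P4 → Z-15 (d²=23523305.00)
P5 → Z-14 (d²=30590746.00)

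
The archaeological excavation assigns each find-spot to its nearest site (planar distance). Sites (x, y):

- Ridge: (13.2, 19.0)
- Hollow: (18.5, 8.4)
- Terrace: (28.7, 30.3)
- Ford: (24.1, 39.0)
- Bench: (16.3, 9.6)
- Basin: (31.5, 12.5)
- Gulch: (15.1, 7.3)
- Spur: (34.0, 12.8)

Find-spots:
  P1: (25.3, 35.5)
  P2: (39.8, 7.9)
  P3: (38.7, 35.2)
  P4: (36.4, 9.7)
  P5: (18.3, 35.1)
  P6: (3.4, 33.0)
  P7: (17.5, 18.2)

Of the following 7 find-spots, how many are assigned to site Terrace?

1

P1 → Ford
P2 → Spur
P3 → Terrace
P4 → Spur
P5 → Ford
P6 → Ridge
P7 → Ridge
1 of the 7 goes to Terrace.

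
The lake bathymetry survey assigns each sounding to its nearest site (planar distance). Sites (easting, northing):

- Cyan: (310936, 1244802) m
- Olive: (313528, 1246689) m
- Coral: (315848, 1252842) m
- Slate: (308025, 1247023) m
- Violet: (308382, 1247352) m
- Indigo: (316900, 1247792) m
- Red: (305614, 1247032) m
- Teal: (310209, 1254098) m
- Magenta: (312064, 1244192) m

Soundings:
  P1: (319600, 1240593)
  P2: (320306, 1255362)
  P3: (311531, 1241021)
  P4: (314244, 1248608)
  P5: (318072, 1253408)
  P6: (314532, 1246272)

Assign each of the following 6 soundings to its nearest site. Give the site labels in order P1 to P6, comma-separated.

Indigo, Coral, Magenta, Olive, Coral, Olive

P1 → Indigo (d²=59115601.00)
P2 → Coral (d²=26224164.00)
P3 → Magenta (d²=10339330.00)
P4 → Olive (d²=4195217.00)
P5 → Coral (d²=5266532.00)
P6 → Olive (d²=1181905.00)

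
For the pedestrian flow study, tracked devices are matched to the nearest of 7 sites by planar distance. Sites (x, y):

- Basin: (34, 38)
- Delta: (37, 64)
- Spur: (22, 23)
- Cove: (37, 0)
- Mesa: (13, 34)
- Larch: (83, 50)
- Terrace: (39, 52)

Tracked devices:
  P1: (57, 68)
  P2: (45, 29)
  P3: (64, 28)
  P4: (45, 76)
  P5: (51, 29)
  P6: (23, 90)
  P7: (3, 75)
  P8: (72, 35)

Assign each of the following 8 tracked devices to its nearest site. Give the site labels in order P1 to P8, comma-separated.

Delta, Basin, Larch, Delta, Basin, Delta, Delta, Larch

P1 → Delta (d²=416.00)
P2 → Basin (d²=202.00)
P3 → Larch (d²=845.00)
P4 → Delta (d²=208.00)
P5 → Basin (d²=370.00)
P6 → Delta (d²=872.00)
P7 → Delta (d²=1277.00)
P8 → Larch (d²=346.00)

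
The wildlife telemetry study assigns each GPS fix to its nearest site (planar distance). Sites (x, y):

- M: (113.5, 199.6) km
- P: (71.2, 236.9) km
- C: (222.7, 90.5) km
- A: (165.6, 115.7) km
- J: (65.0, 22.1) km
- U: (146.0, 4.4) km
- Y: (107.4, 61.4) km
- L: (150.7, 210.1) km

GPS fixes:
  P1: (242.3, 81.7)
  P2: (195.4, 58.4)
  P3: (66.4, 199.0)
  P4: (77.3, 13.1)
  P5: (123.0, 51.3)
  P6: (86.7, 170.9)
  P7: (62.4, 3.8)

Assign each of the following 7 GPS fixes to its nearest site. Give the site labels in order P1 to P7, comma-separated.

C, C, P, J, Y, M, J

P1 → C (d²=461.60)
P2 → C (d²=1775.70)
P3 → P (d²=1459.45)
P4 → J (d²=232.29)
P5 → Y (d²=345.37)
P6 → M (d²=1541.93)
P7 → J (d²=341.65)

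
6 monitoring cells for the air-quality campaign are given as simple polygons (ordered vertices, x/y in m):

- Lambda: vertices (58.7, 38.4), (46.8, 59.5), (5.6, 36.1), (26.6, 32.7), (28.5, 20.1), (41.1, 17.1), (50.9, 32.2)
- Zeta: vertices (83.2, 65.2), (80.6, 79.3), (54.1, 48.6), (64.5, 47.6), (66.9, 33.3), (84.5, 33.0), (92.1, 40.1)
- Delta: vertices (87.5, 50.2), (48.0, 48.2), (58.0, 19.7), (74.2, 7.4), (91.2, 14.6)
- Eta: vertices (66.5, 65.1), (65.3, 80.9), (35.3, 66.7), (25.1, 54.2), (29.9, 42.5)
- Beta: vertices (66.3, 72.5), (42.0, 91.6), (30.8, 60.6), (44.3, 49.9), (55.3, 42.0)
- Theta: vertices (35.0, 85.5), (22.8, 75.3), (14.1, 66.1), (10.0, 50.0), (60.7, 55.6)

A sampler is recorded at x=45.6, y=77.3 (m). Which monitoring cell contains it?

Beta

Cast a ray rightward from (45.6, 77.3). For each polygon, the edges (by vertex number in listed order) whose endpoints lie on opposite sides of y = 77.3, where each meets that height, and whether that is right or left of the point:
Lambda: no edge straddles that height → 0 crossings.
Zeta: 1–2 at x≈80.97 (right), 2–3 at x≈78.87 (right) → 2 crossings.
Delta: no edge straddles that height → 0 crossings.
Eta: 1–2 at x≈65.57 (right), 2–3 at x≈57.69 (right) → 2 crossings.
Beta: 1–2 at x≈60.19 (right), 2–3 at x≈36.83 (left) → 1 crossing.
Theta: 1–2 at x≈25.19 (left), 5–1 at x≈42.05 (left) → 0 crossings.
Only Beta has an odd count, so the point is inside Beta.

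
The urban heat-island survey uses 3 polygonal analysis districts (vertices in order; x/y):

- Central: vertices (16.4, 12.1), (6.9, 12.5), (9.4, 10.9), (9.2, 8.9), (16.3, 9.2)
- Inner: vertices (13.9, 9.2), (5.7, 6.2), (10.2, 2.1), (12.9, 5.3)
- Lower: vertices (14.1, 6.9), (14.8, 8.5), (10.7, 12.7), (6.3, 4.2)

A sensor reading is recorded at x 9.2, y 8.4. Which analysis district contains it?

Lower

Cast a ray rightward from (9.2, 8.4). For each polygon, the edges (by vertex number in listed order) whose endpoints lie on opposite sides of y = 8.4, where each meets that height, and whether that is right or left of the point:
Central: no edge straddles that height → 0 crossings.
Inner: 1–2 at x≈11.71 (right), 4–1 at x≈13.69 (right) → 2 crossings.
Lower: 1–2 at x≈14.76 (right), 3–4 at x≈8.47 (left) → 1 crossing.
Only Lower has an odd count, so the point is inside Lower.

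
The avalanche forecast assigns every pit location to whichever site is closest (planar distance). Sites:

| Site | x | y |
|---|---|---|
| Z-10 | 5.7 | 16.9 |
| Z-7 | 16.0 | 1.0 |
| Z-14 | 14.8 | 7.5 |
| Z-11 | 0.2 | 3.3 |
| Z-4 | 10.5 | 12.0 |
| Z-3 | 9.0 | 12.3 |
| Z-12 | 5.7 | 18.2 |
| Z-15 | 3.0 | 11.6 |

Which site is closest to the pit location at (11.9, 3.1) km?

Squared distances to each site:
Z-10: 228.880; Z-7: 21.220; Z-14: 27.770; Z-11: 136.930; Z-4: 81.170; Z-3: 93.050; Z-12: 266.450; Z-15: 151.460.
Minimum at Z-7.

Z-7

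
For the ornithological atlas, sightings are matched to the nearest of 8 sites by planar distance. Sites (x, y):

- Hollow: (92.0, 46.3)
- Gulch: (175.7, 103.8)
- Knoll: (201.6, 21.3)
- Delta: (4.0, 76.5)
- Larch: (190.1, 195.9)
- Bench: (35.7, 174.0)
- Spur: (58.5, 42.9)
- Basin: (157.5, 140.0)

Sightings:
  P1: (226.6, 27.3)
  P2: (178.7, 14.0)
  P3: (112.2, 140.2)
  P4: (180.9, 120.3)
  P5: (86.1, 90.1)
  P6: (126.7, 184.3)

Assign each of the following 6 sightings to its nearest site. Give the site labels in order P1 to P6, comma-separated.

P1 → Knoll (d²=661.00)
P2 → Knoll (d²=577.70)
P3 → Basin (d²=2052.13)
P4 → Gulch (d²=299.29)
P5 → Hollow (d²=1953.25)
P6 → Basin (d²=2911.13)

Knoll, Knoll, Basin, Gulch, Hollow, Basin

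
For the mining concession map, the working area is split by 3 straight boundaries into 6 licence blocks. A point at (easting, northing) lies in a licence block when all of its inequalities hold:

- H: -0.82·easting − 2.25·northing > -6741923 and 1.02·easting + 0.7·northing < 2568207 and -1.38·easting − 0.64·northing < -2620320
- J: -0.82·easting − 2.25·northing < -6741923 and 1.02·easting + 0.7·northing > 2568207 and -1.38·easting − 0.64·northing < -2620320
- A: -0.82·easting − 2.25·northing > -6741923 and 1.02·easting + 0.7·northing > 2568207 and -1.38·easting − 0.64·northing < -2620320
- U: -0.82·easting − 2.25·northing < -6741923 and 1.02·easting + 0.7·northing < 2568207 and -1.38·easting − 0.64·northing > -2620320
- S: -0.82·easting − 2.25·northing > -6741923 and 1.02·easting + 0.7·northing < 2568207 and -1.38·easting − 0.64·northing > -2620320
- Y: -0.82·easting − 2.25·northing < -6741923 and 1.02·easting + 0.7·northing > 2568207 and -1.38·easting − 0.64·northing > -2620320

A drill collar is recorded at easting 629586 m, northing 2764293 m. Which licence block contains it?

-0.82·629586 − 2.25·2764293 = -6735919.770, which is > -6741923
1.02·629586 + 0.7·2764293 = 2577182.820, which is > 2568207
-1.38·629586 − 0.64·2764293 = -2637976.200, which is < -2620320
This sign pattern matches A.

A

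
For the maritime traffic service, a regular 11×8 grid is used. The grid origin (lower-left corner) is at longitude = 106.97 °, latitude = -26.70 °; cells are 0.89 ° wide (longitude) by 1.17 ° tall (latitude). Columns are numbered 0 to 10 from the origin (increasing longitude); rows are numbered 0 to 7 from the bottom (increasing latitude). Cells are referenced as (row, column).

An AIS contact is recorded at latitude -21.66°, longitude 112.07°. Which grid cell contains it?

(4, 5)

Column index: ⌊(112.07 − 106.97) / 0.89⌋ = ⌊5.730⌋ = 5
Row offset from origin: ⌊(-21.66 − -26.70) / 1.17⌋ = ⌊4.308⌋ = 4 → row 4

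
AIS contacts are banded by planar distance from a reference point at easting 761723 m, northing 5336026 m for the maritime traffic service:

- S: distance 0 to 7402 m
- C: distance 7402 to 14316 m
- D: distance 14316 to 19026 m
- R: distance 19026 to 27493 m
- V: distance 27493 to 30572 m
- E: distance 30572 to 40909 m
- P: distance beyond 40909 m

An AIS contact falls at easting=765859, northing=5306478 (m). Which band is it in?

V

Distance = √((765859−761723)² + (5306478−5336026)²) = √(17106496.000 + 873084304.000) = 29836.065 m.
27493 ≤ 29836.065 < 30572 → V.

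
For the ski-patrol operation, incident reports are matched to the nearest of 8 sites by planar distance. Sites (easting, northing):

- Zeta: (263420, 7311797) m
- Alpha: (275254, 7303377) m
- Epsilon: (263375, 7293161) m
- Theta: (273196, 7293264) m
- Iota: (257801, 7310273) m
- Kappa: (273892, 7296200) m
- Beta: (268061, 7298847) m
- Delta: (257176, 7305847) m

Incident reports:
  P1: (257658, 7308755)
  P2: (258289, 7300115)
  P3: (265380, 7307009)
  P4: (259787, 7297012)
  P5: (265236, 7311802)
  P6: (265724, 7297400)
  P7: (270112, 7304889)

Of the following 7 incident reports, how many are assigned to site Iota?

P1 → Iota
P2 → Delta
P3 → Zeta
P4 → Epsilon
P5 → Zeta
P6 → Beta
P7 → Alpha
1 of the 7 goes to Iota.

1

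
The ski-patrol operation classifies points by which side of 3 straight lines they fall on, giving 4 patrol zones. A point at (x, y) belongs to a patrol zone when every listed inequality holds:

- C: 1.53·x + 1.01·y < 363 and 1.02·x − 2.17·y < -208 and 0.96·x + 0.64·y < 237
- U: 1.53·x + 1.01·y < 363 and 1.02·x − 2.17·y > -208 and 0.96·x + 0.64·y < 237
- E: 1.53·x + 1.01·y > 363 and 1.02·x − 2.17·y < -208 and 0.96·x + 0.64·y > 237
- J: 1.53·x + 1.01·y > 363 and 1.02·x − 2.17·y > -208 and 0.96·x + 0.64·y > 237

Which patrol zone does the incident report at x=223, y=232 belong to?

E

1.53·223 + 1.01·232 = 575.510, which is > 363
1.02·223 − 2.17·232 = -275.980, which is < -208
0.96·223 + 0.64·232 = 362.560, which is > 237
This sign pattern matches E.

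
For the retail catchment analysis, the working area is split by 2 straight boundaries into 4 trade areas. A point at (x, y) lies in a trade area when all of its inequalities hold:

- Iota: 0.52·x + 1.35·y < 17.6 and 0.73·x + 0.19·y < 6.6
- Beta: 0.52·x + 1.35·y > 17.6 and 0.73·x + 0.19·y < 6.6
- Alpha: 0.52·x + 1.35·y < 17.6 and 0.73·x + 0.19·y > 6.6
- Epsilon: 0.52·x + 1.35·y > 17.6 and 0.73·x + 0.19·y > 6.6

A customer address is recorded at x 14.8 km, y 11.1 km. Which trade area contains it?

Epsilon

0.52·14.8 + 1.35·11.1 = 22.681, which is > 17.6
0.73·14.8 + 0.19·11.1 = 12.913, which is > 6.6
This sign pattern matches Epsilon.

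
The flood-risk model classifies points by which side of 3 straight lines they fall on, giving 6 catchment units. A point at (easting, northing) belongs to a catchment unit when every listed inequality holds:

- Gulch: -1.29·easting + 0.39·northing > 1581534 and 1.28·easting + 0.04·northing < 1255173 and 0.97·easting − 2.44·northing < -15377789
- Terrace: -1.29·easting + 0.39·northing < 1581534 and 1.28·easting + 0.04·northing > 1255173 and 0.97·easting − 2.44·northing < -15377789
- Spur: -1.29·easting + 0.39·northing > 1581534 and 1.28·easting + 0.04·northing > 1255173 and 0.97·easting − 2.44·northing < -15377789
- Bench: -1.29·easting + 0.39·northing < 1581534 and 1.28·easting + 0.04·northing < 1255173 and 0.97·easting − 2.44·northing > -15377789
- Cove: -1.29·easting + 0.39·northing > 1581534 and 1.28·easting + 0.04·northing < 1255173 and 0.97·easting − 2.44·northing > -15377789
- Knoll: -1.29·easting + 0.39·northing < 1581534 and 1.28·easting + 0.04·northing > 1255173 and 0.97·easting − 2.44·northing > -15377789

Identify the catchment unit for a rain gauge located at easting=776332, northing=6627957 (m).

-1.29·776332 + 0.39·6627957 = 1583434.950, which is > 1581534
1.28·776332 + 0.04·6627957 = 1258823.240, which is > 1255173
0.97·776332 − 2.44·6627957 = -15419173.040, which is < -15377789
This sign pattern matches Spur.

Spur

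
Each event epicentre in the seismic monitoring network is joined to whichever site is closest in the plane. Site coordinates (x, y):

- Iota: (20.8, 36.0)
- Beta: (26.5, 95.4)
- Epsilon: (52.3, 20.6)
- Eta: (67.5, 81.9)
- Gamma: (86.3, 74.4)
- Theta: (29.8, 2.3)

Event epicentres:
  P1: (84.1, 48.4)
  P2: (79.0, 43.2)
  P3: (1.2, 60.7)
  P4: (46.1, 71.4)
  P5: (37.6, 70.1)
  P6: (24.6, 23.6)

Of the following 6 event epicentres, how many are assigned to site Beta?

1

P1 → Gamma
P2 → Gamma
P3 → Iota
P4 → Eta
P5 → Beta
P6 → Iota
1 of the 6 goes to Beta.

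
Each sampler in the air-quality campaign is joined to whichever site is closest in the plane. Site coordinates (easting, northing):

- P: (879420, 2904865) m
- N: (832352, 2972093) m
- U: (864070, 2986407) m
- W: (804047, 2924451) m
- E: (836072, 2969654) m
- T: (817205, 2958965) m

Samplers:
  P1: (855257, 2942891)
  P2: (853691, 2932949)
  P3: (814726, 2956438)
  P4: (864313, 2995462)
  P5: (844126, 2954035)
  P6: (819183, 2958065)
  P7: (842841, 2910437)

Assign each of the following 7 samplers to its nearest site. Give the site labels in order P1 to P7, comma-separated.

E, P, T, U, E, T, P

P1 → E (d²=1084322394.00)
P2 → P (d²=1450692497.00)
P3 → T (d²=12531170.00)
P4 → U (d²=82052074.00)
P5 → E (d²=308820077.00)
P6 → T (d²=4722484.00)
P7 → P (d²=1369070425.00)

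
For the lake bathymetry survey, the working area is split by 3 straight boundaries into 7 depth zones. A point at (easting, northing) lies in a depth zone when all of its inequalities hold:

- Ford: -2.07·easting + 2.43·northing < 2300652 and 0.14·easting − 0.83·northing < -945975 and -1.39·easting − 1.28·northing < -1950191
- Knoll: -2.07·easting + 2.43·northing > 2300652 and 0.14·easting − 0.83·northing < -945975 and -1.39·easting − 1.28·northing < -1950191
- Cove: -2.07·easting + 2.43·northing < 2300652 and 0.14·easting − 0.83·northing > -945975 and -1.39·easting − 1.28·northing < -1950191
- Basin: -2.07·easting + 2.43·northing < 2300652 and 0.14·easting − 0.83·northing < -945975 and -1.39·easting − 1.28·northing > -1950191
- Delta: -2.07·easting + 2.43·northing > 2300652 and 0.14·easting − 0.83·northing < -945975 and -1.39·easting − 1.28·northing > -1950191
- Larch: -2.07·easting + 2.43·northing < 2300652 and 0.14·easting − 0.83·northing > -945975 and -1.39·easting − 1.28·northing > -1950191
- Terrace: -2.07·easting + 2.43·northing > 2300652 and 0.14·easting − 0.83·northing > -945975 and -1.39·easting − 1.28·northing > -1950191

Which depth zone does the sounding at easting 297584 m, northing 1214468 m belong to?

-2.07·297584 + 2.43·1214468 = 2335158.360, which is > 2300652
0.14·297584 − 0.83·1214468 = -966346.680, which is < -945975
-1.39·297584 − 1.28·1214468 = -1968160.800, which is < -1950191
This sign pattern matches Knoll.

Knoll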